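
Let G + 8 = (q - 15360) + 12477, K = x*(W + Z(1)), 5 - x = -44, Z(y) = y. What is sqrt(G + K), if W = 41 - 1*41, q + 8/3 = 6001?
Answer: sqrt(28407)/3 ≈ 56.181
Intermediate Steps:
q = 17995/3 (q = -8/3 + 6001 = 17995/3 ≈ 5998.3)
W = 0 (W = 41 - 41 = 0)
x = 49 (x = 5 - 1*(-44) = 5 + 44 = 49)
K = 49 (K = 49*(0 + 1) = 49*1 = 49)
G = 9322/3 (G = -8 + ((17995/3 - 15360) + 12477) = -8 + (-28085/3 + 12477) = -8 + 9346/3 = 9322/3 ≈ 3107.3)
sqrt(G + K) = sqrt(9322/3 + 49) = sqrt(9469/3) = sqrt(28407)/3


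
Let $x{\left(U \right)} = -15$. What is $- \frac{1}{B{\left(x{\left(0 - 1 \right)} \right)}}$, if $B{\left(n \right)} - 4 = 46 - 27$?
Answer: $- \frac{1}{23} \approx -0.043478$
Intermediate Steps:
$B{\left(n \right)} = 23$ ($B{\left(n \right)} = 4 + \left(46 - 27\right) = 4 + 19 = 23$)
$- \frac{1}{B{\left(x{\left(0 - 1 \right)} \right)}} = - \frac{1}{23}$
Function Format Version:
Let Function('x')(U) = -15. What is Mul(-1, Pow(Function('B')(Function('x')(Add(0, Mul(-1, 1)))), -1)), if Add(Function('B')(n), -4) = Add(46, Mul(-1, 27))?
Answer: Rational(-1, 23) ≈ -0.043478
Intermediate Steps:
Function('B')(n) = 23 (Function('B')(n) = Add(4, Add(46, Mul(-1, 27))) = Add(4, Add(46, -27)) = Add(4, 19) = 23)
Mul(-1, Pow(Function('B')(Function('x')(Add(0, Mul(-1, 1)))), -1)) = Mul(-1, Pow(23, -1)) = Mul(-1, Rational(1, 23)) = Rational(-1, 23)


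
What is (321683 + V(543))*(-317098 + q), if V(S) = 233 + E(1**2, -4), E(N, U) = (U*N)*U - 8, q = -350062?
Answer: -214774815840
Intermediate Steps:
E(N, U) = -8 + N*U**2 (E(N, U) = (N*U)*U - 8 = N*U**2 - 8 = -8 + N*U**2)
V(S) = 241 (V(S) = 233 + (-8 + 1**2*(-4)**2) = 233 + (-8 + 1*16) = 233 + (-8 + 16) = 233 + 8 = 241)
(321683 + V(543))*(-317098 + q) = (321683 + 241)*(-317098 - 350062) = 321924*(-667160) = -214774815840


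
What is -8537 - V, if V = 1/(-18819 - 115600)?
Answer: -1147535002/134419 ≈ -8537.0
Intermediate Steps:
V = -1/134419 (V = 1/(-134419) = -1/134419 ≈ -7.4394e-6)
-8537 - V = -8537 - 1*(-1/134419) = -8537 + 1/134419 = -1147535002/134419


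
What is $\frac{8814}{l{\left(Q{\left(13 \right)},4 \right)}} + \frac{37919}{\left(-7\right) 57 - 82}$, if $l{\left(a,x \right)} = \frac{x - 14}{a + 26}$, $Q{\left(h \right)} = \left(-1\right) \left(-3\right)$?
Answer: $- \frac{61662838}{2405} \approx -25639.0$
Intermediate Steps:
$Q{\left(h \right)} = 3$
$l{\left(a,x \right)} = \frac{-14 + x}{26 + a}$
$\frac{8814}{l{\left(Q{\left(13 \right)},4 \right)}} + \frac{37919}{\left(-7\right) 57 - 82} = \frac{8814}{\frac{1}{26 + 3} \left(-14 + 4\right)} + \frac{37919}{\left(-7\right) 57 - 82} = \frac{8814}{\frac{1}{29} \left(-10\right)} + \frac{37919}{-399 - 82} = \frac{8814}{\frac{1}{29} \left(-10\right)} + \frac{37919}{-481} = \frac{8814}{- \frac{10}{29}} + 37919 \left(- \frac{1}{481}\right) = 8814 \left(- \frac{29}{10}\right) - \frac{37919}{481} = - \frac{127803}{5} - \frac{37919}{481} = - \frac{61662838}{2405}$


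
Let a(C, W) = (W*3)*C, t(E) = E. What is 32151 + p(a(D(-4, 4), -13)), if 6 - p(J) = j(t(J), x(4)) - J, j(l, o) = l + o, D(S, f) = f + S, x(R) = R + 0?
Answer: 32153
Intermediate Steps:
x(R) = R
D(S, f) = S + f
a(C, W) = 3*C*W (a(C, W) = (3*W)*C = 3*C*W)
p(J) = 2 (p(J) = 6 - ((J + 4) - J) = 6 - ((4 + J) - J) = 6 - 1*4 = 6 - 4 = 2)
32151 + p(a(D(-4, 4), -13)) = 32151 + 2 = 32153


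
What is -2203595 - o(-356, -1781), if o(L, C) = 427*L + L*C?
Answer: -2685619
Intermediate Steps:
o(L, C) = 427*L + C*L
-2203595 - o(-356, -1781) = -2203595 - (-356)*(427 - 1781) = -2203595 - (-356)*(-1354) = -2203595 - 1*482024 = -2203595 - 482024 = -2685619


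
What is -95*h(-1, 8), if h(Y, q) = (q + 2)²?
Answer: -9500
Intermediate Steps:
h(Y, q) = (2 + q)²
-95*h(-1, 8) = -95*(2 + 8)² = -95*10² = -95*100 = -9500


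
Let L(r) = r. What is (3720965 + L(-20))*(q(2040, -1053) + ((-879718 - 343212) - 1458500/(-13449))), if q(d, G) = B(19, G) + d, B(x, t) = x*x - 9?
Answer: -20357981027354530/4483 ≈ -4.5411e+12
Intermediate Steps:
B(x, t) = -9 + x**2 (B(x, t) = x**2 - 9 = -9 + x**2)
q(d, G) = 352 + d (q(d, G) = (-9 + 19**2) + d = (-9 + 361) + d = 352 + d)
(3720965 + L(-20))*(q(2040, -1053) + ((-879718 - 343212) - 1458500/(-13449))) = (3720965 - 20)*((352 + 2040) + ((-879718 - 343212) - 1458500/(-13449))) = 3720945*(2392 + (-1222930 - 1458500*(-1/13449))) = 3720945*(2392 + (-1222930 + 1458500/13449)) = 3720945*(2392 - 16445727070/13449) = 3720945*(-16413557062/13449) = -20357981027354530/4483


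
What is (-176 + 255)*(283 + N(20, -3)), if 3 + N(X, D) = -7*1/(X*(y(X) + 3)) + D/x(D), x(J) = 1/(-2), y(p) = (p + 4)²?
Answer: 261637967/11580 ≈ 22594.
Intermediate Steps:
y(p) = (4 + p)²
x(J) = -½
N(X, D) = -3 - 2*D - 7/(X*(3 + (4 + X)²)) (N(X, D) = -3 + (-7*1/(X*((4 + X)² + 3)) + D/(-½)) = -3 + (-7*1/(X*(3 + (4 + X)²)) + D*(-2)) = -3 + (-7*1/(X*(3 + (4 + X)²)) - 2*D) = -3 + (-7/(X*(3 + (4 + X)²)) - 2*D) = -3 + (-2*D - 7/(X*(3 + (4 + X)²))) = -3 - 2*D - 7/(X*(3 + (4 + X)²)))
(-176 + 255)*(283 + N(20, -3)) = (-176 + 255)*(283 + (-7 - 9*20 - 6*(-3)*20 - 3*20*(4 + 20)² - 2*(-3)*20*(4 + 20)²)/(20*(3 + (4 + 20)²))) = 79*(283 + (-7 - 180 + 360 - 3*20*24² - 2*(-3)*20*24²)/(20*(3 + 24²))) = 79*(283 + (-7 - 180 + 360 - 3*20*576 - 2*(-3)*20*576)/(20*(3 + 576))) = 79*(283 + (1/20)*(-7 - 180 + 360 - 34560 + 69120)/579) = 79*(283 + (1/20)*(1/579)*34733) = 79*(283 + 34733/11580) = 79*(3311873/11580) = 261637967/11580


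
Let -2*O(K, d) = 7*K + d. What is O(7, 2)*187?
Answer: -9537/2 ≈ -4768.5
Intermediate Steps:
O(K, d) = -7*K/2 - d/2 (O(K, d) = -(7*K + d)/2 = -(d + 7*K)/2 = -7*K/2 - d/2)
O(7, 2)*187 = (-7/2*7 - 1/2*2)*187 = (-49/2 - 1)*187 = -51/2*187 = -9537/2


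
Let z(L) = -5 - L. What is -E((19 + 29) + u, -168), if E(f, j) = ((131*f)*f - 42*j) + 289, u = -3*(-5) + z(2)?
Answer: -418161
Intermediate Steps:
u = 8 (u = -3*(-5) + (-5 - 1*2) = 15 + (-5 - 2) = 15 - 7 = 8)
E(f, j) = 289 - 42*j + 131*f² (E(f, j) = (131*f² - 42*j) + 289 = (-42*j + 131*f²) + 289 = 289 - 42*j + 131*f²)
-E((19 + 29) + u, -168) = -(289 - 42*(-168) + 131*((19 + 29) + 8)²) = -(289 + 7056 + 131*(48 + 8)²) = -(289 + 7056 + 131*56²) = -(289 + 7056 + 131*3136) = -(289 + 7056 + 410816) = -1*418161 = -418161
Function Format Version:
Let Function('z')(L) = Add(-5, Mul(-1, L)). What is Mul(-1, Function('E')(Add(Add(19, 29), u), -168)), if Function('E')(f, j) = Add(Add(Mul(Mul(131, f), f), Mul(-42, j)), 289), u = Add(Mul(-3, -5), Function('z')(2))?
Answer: -418161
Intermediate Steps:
u = 8 (u = Add(Mul(-3, -5), Add(-5, Mul(-1, 2))) = Add(15, Add(-5, -2)) = Add(15, -7) = 8)
Function('E')(f, j) = Add(289, Mul(-42, j), Mul(131, Pow(f, 2))) (Function('E')(f, j) = Add(Add(Mul(131, Pow(f, 2)), Mul(-42, j)), 289) = Add(Add(Mul(-42, j), Mul(131, Pow(f, 2))), 289) = Add(289, Mul(-42, j), Mul(131, Pow(f, 2))))
Mul(-1, Function('E')(Add(Add(19, 29), u), -168)) = Mul(-1, Add(289, Mul(-42, -168), Mul(131, Pow(Add(Add(19, 29), 8), 2)))) = Mul(-1, Add(289, 7056, Mul(131, Pow(Add(48, 8), 2)))) = Mul(-1, Add(289, 7056, Mul(131, Pow(56, 2)))) = Mul(-1, Add(289, 7056, Mul(131, 3136))) = Mul(-1, Add(289, 7056, 410816)) = Mul(-1, 418161) = -418161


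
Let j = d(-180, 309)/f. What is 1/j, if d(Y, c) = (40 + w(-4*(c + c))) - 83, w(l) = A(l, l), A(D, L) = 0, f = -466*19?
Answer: 8854/43 ≈ 205.91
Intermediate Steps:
f = -8854
w(l) = 0
d(Y, c) = -43 (d(Y, c) = (40 + 0) - 83 = 40 - 83 = -43)
j = 43/8854 (j = -43/(-8854) = -43*(-1/8854) = 43/8854 ≈ 0.0048566)
1/j = 1/(43/8854) = 8854/43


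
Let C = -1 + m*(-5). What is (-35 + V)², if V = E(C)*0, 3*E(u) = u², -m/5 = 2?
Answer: 1225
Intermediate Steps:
m = -10 (m = -5*2 = -10)
C = 49 (C = -1 - 10*(-5) = -1 + 50 = 49)
E(u) = u²/3
V = 0 (V = ((⅓)*49²)*0 = ((⅓)*2401)*0 = (2401/3)*0 = 0)
(-35 + V)² = (-35 + 0)² = (-35)² = 1225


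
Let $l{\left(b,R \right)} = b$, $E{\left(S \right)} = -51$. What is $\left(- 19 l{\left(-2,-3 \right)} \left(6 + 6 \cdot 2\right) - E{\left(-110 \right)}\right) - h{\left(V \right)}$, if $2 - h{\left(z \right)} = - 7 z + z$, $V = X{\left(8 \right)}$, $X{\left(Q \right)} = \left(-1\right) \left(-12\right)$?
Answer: $661$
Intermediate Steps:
$X{\left(Q \right)} = 12$
$V = 12$
$h{\left(z \right)} = 2 + 6 z$ ($h{\left(z \right)} = 2 - \left(- 7 z + z\right) = 2 - - 6 z = 2 + 6 z$)
$\left(- 19 l{\left(-2,-3 \right)} \left(6 + 6 \cdot 2\right) - E{\left(-110 \right)}\right) - h{\left(V \right)} = \left(\left(-19\right) \left(-2\right) \left(6 + 6 \cdot 2\right) - -51\right) - \left(2 + 6 \cdot 12\right) = \left(38 \left(6 + 12\right) + 51\right) - \left(2 + 72\right) = \left(38 \cdot 18 + 51\right) - 74 = \left(684 + 51\right) - 74 = 735 - 74 = 661$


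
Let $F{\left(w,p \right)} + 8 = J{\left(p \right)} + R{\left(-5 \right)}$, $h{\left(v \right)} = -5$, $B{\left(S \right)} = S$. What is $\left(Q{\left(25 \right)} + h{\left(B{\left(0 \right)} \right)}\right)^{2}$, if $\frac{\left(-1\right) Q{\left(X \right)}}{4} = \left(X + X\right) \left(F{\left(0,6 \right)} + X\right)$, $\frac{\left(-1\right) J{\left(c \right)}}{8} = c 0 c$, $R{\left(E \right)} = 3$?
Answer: $16040025$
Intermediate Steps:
$J{\left(c \right)} = 0$ ($J{\left(c \right)} = - 8 c 0 c = - 8 \cdot 0 c = \left(-8\right) 0 = 0$)
$F{\left(w,p \right)} = -5$ ($F{\left(w,p \right)} = -8 + \left(0 + 3\right) = -8 + 3 = -5$)
$Q{\left(X \right)} = - 8 X \left(-5 + X\right)$ ($Q{\left(X \right)} = - 4 \left(X + X\right) \left(-5 + X\right) = - 4 \cdot 2 X \left(-5 + X\right) = - 8 X \left(-5 + X\right)$)
$\left(Q{\left(25 \right)} + h{\left(B{\left(0 \right)} \right)}\right)^{2} = \left(8 \cdot 25 \left(5 - 25\right) - 5\right)^{2} = \left(8 \cdot 25 \left(-20\right) - 5\right)^{2} = \left(-4000 - 5\right)^{2} = \left(-4005\right)^{2} = 16040025$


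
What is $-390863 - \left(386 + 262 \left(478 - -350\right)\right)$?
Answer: $-608185$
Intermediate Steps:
$-390863 - \left(386 + 262 \left(478 - -350\right)\right) = -390863 - \left(386 + 262 \left(478 + 350\right)\right) = -390863 - 217322 = -608185$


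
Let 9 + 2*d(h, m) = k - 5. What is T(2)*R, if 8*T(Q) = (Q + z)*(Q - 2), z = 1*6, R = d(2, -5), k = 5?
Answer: 0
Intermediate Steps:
d(h, m) = -9/2 (d(h, m) = -9/2 + (5 - 5)/2 = -9/2 + (1/2)*0 = -9/2 + 0 = -9/2)
R = -9/2 ≈ -4.5000
z = 6
T(Q) = (-2 + Q)*(6 + Q)/8 (T(Q) = ((Q + 6)*(Q - 2))/8 = ((6 + Q)*(-2 + Q))/8 = ((-2 + Q)*(6 + Q))/8 = (-2 + Q)*(6 + Q)/8)
T(2)*R = (-3/2 + (1/2)*2 + (1/8)*2**2)*(-9/2) = (-3/2 + 1 + (1/8)*4)*(-9/2) = (-3/2 + 1 + 1/2)*(-9/2) = 0*(-9/2) = 0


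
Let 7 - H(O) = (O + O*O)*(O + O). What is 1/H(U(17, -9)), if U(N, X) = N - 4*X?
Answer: -1/303365 ≈ -3.2964e-6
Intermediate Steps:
H(O) = 7 - 2*O*(O + O²) (H(O) = 7 - (O + O*O)*(O + O) = 7 - (O + O²)*2*O = 7 - 2*O*(O + O²))
1/H(U(17, -9)) = 1/(7 - 2*(17 - 4*(-9))² - 2*(17 - 4*(-9))³) = 1/(7 - 2*(17 + 36)² - 2*(17 + 36)³) = 1/(7 - 2*53² - 2*53³) = 1/(7 - 2*2809 - 2*148877) = 1/(7 - 5618 - 297754) = 1/(-303365) = -1/303365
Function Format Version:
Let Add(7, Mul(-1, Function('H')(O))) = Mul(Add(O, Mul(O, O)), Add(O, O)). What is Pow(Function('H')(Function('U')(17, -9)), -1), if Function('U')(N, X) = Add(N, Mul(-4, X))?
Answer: Rational(-1, 303365) ≈ -3.2964e-6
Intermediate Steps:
Function('H')(O) = Add(7, Mul(-2, O, Add(O, Pow(O, 2)))) (Function('H')(O) = Add(7, Mul(-1, Mul(Add(O, Mul(O, O)), Add(O, O)))) = Add(7, Mul(-1, Mul(Add(O, Pow(O, 2)), Mul(2, O)))) = Add(7, Mul(-1, Mul(2, O, Add(O, Pow(O, 2))))) = Add(7, Mul(-2, O, Add(O, Pow(O, 2)))))
Pow(Function('H')(Function('U')(17, -9)), -1) = Pow(Add(7, Mul(-2, Pow(Add(17, Mul(-4, -9)), 2)), Mul(-2, Pow(Add(17, Mul(-4, -9)), 3))), -1) = Pow(Add(7, Mul(-2, Pow(Add(17, 36), 2)), Mul(-2, Pow(Add(17, 36), 3))), -1) = Pow(Add(7, Mul(-2, Pow(53, 2)), Mul(-2, Pow(53, 3))), -1) = Pow(Add(7, Mul(-2, 2809), Mul(-2, 148877)), -1) = Pow(Add(7, -5618, -297754), -1) = Pow(-303365, -1) = Rational(-1, 303365)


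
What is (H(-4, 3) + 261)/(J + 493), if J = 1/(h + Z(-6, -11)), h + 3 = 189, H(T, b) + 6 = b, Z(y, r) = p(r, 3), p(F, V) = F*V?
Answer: 19737/37715 ≈ 0.52332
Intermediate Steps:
Z(y, r) = 3*r (Z(y, r) = r*3 = 3*r)
H(T, b) = -6 + b
h = 186 (h = -3 + 189 = 186)
J = 1/153 (J = 1/(186 + 3*(-11)) = 1/(186 - 33) = 1/153 ≈ 0.0065359)
(H(-4, 3) + 261)/(J + 493) = ((-6 + 3) + 261)/(1/153 + 493) = (-3 + 261)/(75430/153) = 258*(153/75430) = 19737/37715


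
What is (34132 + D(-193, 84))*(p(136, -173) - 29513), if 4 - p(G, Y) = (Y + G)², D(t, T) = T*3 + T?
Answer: -1064302904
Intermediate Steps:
D(t, T) = 4*T (D(t, T) = 3*T + T = 4*T)
p(G, Y) = 4 - (G + Y)² (p(G, Y) = 4 - (Y + G)² = 4 - (G + Y)²)
(34132 + D(-193, 84))*(p(136, -173) - 29513) = (34132 + 4*84)*((4 - (136 - 173)²) - 29513) = (34132 + 336)*((4 - 1*(-37)²) - 29513) = 34468*((4 - 1*1369) - 29513) = 34468*((4 - 1369) - 29513) = 34468*(-1365 - 29513) = 34468*(-30878) = -1064302904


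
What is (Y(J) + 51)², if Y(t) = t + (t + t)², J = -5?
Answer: 21316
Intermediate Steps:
Y(t) = t + 4*t² (Y(t) = t + (2*t)² = t + 4*t²)
(Y(J) + 51)² = (-5*(1 + 4*(-5)) + 51)² = (-5*(1 - 20) + 51)² = (-5*(-19) + 51)² = (95 + 51)² = 146² = 21316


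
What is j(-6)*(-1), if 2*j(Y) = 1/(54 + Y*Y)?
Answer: -1/180 ≈ -0.0055556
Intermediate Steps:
j(Y) = 1/(2*(54 + Y²)) (j(Y) = 1/(2*(54 + Y*Y)) = 1/(2*(54 + Y²)))
j(-6)*(-1) = (1/(2*(54 + (-6)²)))*(-1) = (1/(2*(54 + 36)))*(-1) = ((½)/90)*(-1) = ((½)*(1/90))*(-1) = (1/180)*(-1) = -1/180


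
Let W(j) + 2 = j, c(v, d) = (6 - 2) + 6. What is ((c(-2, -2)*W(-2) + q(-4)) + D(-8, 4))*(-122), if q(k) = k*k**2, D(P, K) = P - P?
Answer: 12688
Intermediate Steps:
c(v, d) = 10 (c(v, d) = 4 + 6 = 10)
W(j) = -2 + j
D(P, K) = 0
q(k) = k**3
((c(-2, -2)*W(-2) + q(-4)) + D(-8, 4))*(-122) = ((10*(-2 - 2) + (-4)**3) + 0)*(-122) = ((10*(-4) - 64) + 0)*(-122) = ((-40 - 64) + 0)*(-122) = (-104 + 0)*(-122) = -104*(-122) = 12688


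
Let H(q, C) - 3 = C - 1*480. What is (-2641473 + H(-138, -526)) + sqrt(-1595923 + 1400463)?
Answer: -2642476 + 2*I*sqrt(48865) ≈ -2.6425e+6 + 442.11*I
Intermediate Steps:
H(q, C) = -477 + C (H(q, C) = 3 + (C - 1*480) = 3 + (C - 480) = 3 + (-480 + C) = -477 + C)
(-2641473 + H(-138, -526)) + sqrt(-1595923 + 1400463) = (-2641473 + (-477 - 526)) + sqrt(-1595923 + 1400463) = (-2641473 - 1003) + sqrt(-195460) = -2642476 + 2*I*sqrt(48865)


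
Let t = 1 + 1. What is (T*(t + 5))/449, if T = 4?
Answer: 28/449 ≈ 0.062361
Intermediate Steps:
t = 2
(T*(t + 5))/449 = (4*(2 + 5))/449 = (4*7)*(1/449) = 28*(1/449) = 28/449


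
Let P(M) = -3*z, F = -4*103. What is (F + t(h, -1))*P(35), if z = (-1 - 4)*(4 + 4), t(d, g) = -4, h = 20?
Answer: -49920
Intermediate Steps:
z = -40 (z = -5*8 = -40)
F = -412
P(M) = 120 (P(M) = -3*(-40) = 120)
(F + t(h, -1))*P(35) = (-412 - 4)*120 = -416*120 = -49920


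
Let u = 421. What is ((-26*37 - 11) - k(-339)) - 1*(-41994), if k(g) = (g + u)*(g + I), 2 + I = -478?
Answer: 108179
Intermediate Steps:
I = -480 (I = -2 - 478 = -480)
k(g) = (-480 + g)*(421 + g) (k(g) = (g + 421)*(g - 480) = (421 + g)*(-480 + g) = (-480 + g)*(421 + g))
((-26*37 - 11) - k(-339)) - 1*(-41994) = ((-26*37 - 11) - (-202080 + (-339)**2 - 59*(-339))) - 1*(-41994) = ((-962 - 11) - (-202080 + 114921 + 20001)) + 41994 = (-973 - 1*(-67158)) + 41994 = (-973 + 67158) + 41994 = 66185 + 41994 = 108179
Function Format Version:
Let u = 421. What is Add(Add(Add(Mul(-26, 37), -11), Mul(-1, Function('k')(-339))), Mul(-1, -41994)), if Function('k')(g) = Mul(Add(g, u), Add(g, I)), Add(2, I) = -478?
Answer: 108179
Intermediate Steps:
I = -480 (I = Add(-2, -478) = -480)
Function('k')(g) = Mul(Add(-480, g), Add(421, g)) (Function('k')(g) = Mul(Add(g, 421), Add(g, -480)) = Mul(Add(421, g), Add(-480, g)) = Mul(Add(-480, g), Add(421, g)))
Add(Add(Add(Mul(-26, 37), -11), Mul(-1, Function('k')(-339))), Mul(-1, -41994)) = Add(Add(Add(Mul(-26, 37), -11), Mul(-1, Add(-202080, Pow(-339, 2), Mul(-59, -339)))), Mul(-1, -41994)) = Add(Add(Add(-962, -11), Mul(-1, Add(-202080, 114921, 20001))), 41994) = Add(Add(-973, Mul(-1, -67158)), 41994) = Add(Add(-973, 67158), 41994) = Add(66185, 41994) = 108179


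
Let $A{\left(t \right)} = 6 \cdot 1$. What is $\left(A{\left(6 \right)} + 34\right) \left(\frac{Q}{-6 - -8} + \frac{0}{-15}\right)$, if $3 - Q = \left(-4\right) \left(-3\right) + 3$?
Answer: $-240$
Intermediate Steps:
$A{\left(t \right)} = 6$
$Q = -12$ ($Q = 3 - \left(\left(-4\right) \left(-3\right) + 3\right) = 3 - \left(12 + 3\right) = 3 - 15 = -12$)
$\left(A{\left(6 \right)} + 34\right) \left(\frac{Q}{-6 - -8} + \frac{0}{-15}\right) = \left(6 + 34\right) \left(- \frac{12}{-6 - -8} + \frac{0}{-15}\right) = 40 \left(- \frac{12}{-6 + 8} + 0 \left(- \frac{1}{15}\right)\right) = 40 \left(- \frac{12}{2} + 0\right) = 40 \left(\left(-12\right) \frac{1}{2} + 0\right) = 40 \left(-6 + 0\right) = 40 \left(-6\right) = -240$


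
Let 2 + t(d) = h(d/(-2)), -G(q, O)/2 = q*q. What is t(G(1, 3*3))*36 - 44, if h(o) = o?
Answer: -80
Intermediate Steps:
G(q, O) = -2*q**2 (G(q, O) = -2*q*q = -2*q**2)
t(d) = -2 - d/2 (t(d) = -2 + d/(-2) = -2 + d*(-1/2) = -2 - d/2)
t(G(1, 3*3))*36 - 44 = (-2 - (-1)*1**2)*36 - 44 = (-2 - (-1))*36 - 44 = (-2 - 1/2*(-2))*36 - 44 = (-2 + 1)*36 - 44 = -1*36 - 44 = -36 - 44 = -80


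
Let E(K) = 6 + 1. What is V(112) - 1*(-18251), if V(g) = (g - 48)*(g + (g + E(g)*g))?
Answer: 82763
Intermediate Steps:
E(K) = 7
V(g) = 9*g*(-48 + g) (V(g) = (g - 48)*(g + (g + 7*g)) = (-48 + g)*(g + 8*g) = (-48 + g)*(9*g) = 9*g*(-48 + g))
V(112) - 1*(-18251) = 9*112*(-48 + 112) - 1*(-18251) = 9*112*64 + 18251 = 64512 + 18251 = 82763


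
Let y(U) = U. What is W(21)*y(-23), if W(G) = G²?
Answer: -10143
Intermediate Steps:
W(21)*y(-23) = 21²*(-23) = 441*(-23) = -10143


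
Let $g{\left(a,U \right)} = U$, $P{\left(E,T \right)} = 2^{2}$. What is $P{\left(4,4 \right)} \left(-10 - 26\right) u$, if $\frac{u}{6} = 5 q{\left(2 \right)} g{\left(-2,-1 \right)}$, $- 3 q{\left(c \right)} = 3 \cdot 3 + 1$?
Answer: $-14400$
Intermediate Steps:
$P{\left(E,T \right)} = 4$
$q{\left(c \right)} = - \frac{10}{3}$ ($q{\left(c \right)} = - \frac{3 \cdot 3 + 1}{3} = - \frac{9 + 1}{3} = \left(- \frac{1}{3}\right) 10 = - \frac{10}{3}$)
$u = 100$ ($u = 6 \cdot 5 \left(- \frac{10}{3}\right) \left(-1\right) = 6 \left(\left(- \frac{50}{3}\right) \left(-1\right)\right) = 6 \cdot \frac{50}{3} = 100$)
$P{\left(4,4 \right)} \left(-10 - 26\right) u = 4 \left(-10 - 26\right) 100 = 4 \left(-36\right) 100 = \left(-144\right) 100 = -14400$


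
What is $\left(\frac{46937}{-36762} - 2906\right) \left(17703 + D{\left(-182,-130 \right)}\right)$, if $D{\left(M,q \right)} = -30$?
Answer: $- \frac{57237657029}{1114} \approx -5.138 \cdot 10^{7}$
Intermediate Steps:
$\left(\frac{46937}{-36762} - 2906\right) \left(17703 + D{\left(-182,-130 \right)}\right) = \left(\frac{46937}{-36762} - 2906\right) \left(17703 - 30\right) = \left(46937 \left(- \frac{1}{36762}\right) - 2906\right) 17673 = \left(- \frac{4267}{3342} - 2906\right) 17673 = \left(- \frac{9716119}{3342}\right) 17673 = - \frac{57237657029}{1114}$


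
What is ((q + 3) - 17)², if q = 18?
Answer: 16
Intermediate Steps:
((q + 3) - 17)² = ((18 + 3) - 17)² = (21 - 17)² = 4² = 16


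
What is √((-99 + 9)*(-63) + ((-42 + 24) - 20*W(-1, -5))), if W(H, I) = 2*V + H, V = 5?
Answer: 12*√38 ≈ 73.973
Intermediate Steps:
W(H, I) = 10 + H (W(H, I) = 2*5 + H = 10 + H)
√((-99 + 9)*(-63) + ((-42 + 24) - 20*W(-1, -5))) = √((-99 + 9)*(-63) + ((-42 + 24) - 20*(10 - 1))) = √(-90*(-63) + (-18 - 20*9)) = √(5670 + (-18 - 180)) = √(5670 - 198) = √5472 = 12*√38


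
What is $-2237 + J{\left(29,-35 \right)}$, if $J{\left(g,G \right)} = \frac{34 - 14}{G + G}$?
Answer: $- \frac{15661}{7} \approx -2237.3$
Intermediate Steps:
$J{\left(g,G \right)} = \frac{10}{G}$ ($J{\left(g,G \right)} = \frac{20}{2 G} = 20 \frac{1}{2 G} = \frac{10}{G}$)
$-2237 + J{\left(29,-35 \right)} = -2237 + \frac{10}{-35} = -2237 + 10 \left(- \frac{1}{35}\right) = -2237 - \frac{2}{7} = - \frac{15661}{7}$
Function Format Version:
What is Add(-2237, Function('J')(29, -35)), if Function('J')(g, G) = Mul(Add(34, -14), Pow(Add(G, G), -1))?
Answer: Rational(-15661, 7) ≈ -2237.3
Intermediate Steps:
Function('J')(g, G) = Mul(10, Pow(G, -1)) (Function('J')(g, G) = Mul(20, Pow(Mul(2, G), -1)) = Mul(20, Mul(Rational(1, 2), Pow(G, -1))) = Mul(10, Pow(G, -1)))
Add(-2237, Function('J')(29, -35)) = Add(-2237, Mul(10, Pow(-35, -1))) = Add(-2237, Mul(10, Rational(-1, 35))) = Add(-2237, Rational(-2, 7)) = Rational(-15661, 7)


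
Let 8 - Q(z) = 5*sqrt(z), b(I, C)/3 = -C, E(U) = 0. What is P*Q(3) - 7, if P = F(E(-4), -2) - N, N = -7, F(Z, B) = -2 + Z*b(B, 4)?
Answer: 33 - 25*sqrt(3) ≈ -10.301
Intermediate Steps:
b(I, C) = -3*C (b(I, C) = 3*(-C) = -3*C)
Q(z) = 8 - 5*sqrt(z)
F(Z, B) = -2 - 12*Z (F(Z, B) = -2 + Z*(-3*4) = -2 + Z*(-12) = -2 - 12*Z)
P = 5 (P = (-2 - 12*0) - 1*(-7) = (-2 + 0) + 7 = -2 + 7 = 5)
P*Q(3) - 7 = 5*(8 - 5*sqrt(3)) - 7 = (40 - 25*sqrt(3)) - 7 = 33 - 25*sqrt(3)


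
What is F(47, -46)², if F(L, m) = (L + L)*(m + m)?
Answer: 74787904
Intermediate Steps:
F(L, m) = 4*L*m (F(L, m) = (2*L)*(2*m) = 4*L*m)
F(47, -46)² = (4*47*(-46))² = (-8648)² = 74787904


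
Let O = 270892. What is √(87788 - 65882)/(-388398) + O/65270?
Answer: 135446/32635 - √2434/129466 ≈ 4.1499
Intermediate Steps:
√(87788 - 65882)/(-388398) + O/65270 = √(87788 - 65882)/(-388398) + 270892/65270 = √21906*(-1/388398) + 270892*(1/65270) = (3*√2434)*(-1/388398) + 135446/32635 = -√2434/129466 + 135446/32635 = 135446/32635 - √2434/129466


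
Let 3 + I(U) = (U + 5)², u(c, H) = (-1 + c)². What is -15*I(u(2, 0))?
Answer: -495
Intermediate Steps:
I(U) = -3 + (5 + U)² (I(U) = -3 + (U + 5)² = -3 + (5 + U)²)
-15*I(u(2, 0)) = -15*(-3 + (5 + (-1 + 2)²)²) = -15*(-3 + (5 + 1²)²) = -15*(-3 + (5 + 1)²) = -15*(-3 + 6²) = -15*(-3 + 36) = -15*33 = -495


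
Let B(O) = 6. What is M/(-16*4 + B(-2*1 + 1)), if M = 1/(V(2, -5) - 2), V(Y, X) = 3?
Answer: -1/58 ≈ -0.017241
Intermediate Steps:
M = 1 (M = 1/(3 - 2) = 1/1 = 1)
M/(-16*4 + B(-2*1 + 1)) = 1/(-16*4 + 6) = 1/(-64 + 6) = 1/(-58) = -1/58*1 = -1/58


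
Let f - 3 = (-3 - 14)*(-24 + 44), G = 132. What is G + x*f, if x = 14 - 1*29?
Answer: 5187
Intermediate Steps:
x = -15 (x = 14 - 29 = -15)
f = -337 (f = 3 + (-3 - 14)*(-24 + 44) = 3 - 17*20 = 3 - 340 = -337)
G + x*f = 132 - 15*(-337) = 132 + 5055 = 5187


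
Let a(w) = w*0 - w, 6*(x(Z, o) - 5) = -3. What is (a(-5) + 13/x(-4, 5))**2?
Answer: 5041/81 ≈ 62.235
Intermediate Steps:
x(Z, o) = 9/2 (x(Z, o) = 5 + (1/6)*(-3) = 5 - 1/2 = 9/2)
a(w) = -w (a(w) = 0 - w = -w)
(a(-5) + 13/x(-4, 5))**2 = (-1*(-5) + 13/(9/2))**2 = (5 + 13*(2/9))**2 = (5 + 26/9)**2 = (71/9)**2 = 5041/81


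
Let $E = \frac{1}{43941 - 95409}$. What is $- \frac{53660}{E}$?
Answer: $2761772880$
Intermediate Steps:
$E = - \frac{1}{51468}$ ($E = \frac{1}{-51468} = - \frac{1}{51468} \approx -1.943 \cdot 10^{-5}$)
$- \frac{53660}{E} = - \frac{53660}{- \frac{1}{51468}} = \left(-53660\right) \left(-51468\right) = 2761772880$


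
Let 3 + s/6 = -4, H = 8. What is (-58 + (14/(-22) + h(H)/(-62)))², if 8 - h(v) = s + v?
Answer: 409091076/116281 ≈ 3518.1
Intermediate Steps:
s = -42 (s = -18 + 6*(-4) = -18 - 24 = -42)
h(v) = 50 - v (h(v) = 8 - (-42 + v) = 8 + (42 - v) = 50 - v)
(-58 + (14/(-22) + h(H)/(-62)))² = (-58 + (14/(-22) + (50 - 1*8)/(-62)))² = (-58 + (14*(-1/22) + (50 - 8)*(-1/62)))² = (-58 + (-7/11 + 42*(-1/62)))² = (-58 + (-7/11 - 21/31))² = (-58 - 448/341)² = (-20226/341)² = 409091076/116281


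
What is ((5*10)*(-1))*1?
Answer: -50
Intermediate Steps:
((5*10)*(-1))*1 = (50*(-1))*1 = -50*1 = -50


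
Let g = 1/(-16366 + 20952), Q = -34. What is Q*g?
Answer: -17/2293 ≈ -0.0074139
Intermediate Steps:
g = 1/4586 ≈ 0.00021805
Q*g = -34*1/4586 = -17/2293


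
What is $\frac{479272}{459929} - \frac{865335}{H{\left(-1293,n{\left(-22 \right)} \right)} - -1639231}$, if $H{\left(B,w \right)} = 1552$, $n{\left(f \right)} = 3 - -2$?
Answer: $\frac{388388688761}{754643684407} \approx 0.51466$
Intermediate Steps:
$n{\left(f \right)} = 5$ ($n{\left(f \right)} = 3 + 2 = 5$)
$\frac{479272}{459929} - \frac{865335}{H{\left(-1293,n{\left(-22 \right)} \right)} - -1639231} = \frac{479272}{459929} - \frac{865335}{1552 - -1639231} = 479272 \cdot \frac{1}{459929} - \frac{865335}{1552 + 1639231} = \frac{479272}{459929} - \frac{865335}{1640783} = \frac{388388688761}{754643684407}$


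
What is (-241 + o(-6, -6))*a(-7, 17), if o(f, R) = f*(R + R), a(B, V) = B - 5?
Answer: 2028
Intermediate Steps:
a(B, V) = -5 + B
o(f, R) = 2*R*f (o(f, R) = f*(2*R) = 2*R*f)
(-241 + o(-6, -6))*a(-7, 17) = (-241 + 2*(-6)*(-6))*(-5 - 7) = (-241 + 72)*(-12) = -169*(-12) = 2028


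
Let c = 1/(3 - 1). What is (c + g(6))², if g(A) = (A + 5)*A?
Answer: 17689/4 ≈ 4422.3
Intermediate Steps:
g(A) = A*(5 + A) (g(A) = (5 + A)*A = A*(5 + A))
c = ½ (c = 1/2 = ½ ≈ 0.50000)
(c + g(6))² = (½ + 6*(5 + 6))² = (½ + 6*11)² = (½ + 66)² = (133/2)² = 17689/4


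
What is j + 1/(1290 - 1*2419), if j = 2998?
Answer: 3384741/1129 ≈ 2998.0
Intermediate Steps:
j + 1/(1290 - 1*2419) = 2998 + 1/(1290 - 1*2419) = 2998 + 1/(1290 - 2419) = 2998 + 1/(-1129) = 2998 - 1/1129 = 3384741/1129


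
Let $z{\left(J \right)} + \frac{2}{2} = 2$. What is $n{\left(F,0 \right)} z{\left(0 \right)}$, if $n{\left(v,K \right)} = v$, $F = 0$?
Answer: $0$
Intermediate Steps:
$z{\left(J \right)} = 1$ ($z{\left(J \right)} = -1 + 2 = 1$)
$n{\left(F,0 \right)} z{\left(0 \right)} = 0 \cdot 1 = 0$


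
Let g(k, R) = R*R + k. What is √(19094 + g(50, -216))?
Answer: 10*√658 ≈ 256.52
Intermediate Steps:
g(k, R) = k + R² (g(k, R) = R² + k = k + R²)
√(19094 + g(50, -216)) = √(19094 + (50 + (-216)²)) = √(19094 + (50 + 46656)) = √(19094 + 46706) = √65800 = 10*√658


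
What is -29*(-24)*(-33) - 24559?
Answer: -47527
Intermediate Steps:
-29*(-24)*(-33) - 24559 = 696*(-33) - 24559 = -22968 - 24559 = -47527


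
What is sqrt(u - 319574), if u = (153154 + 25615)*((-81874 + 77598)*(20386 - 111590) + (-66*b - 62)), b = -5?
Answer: sqrt(69717866708294) ≈ 8.3497e+6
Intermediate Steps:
u = 69717867027868 (u = (153154 + 25615)*((-81874 + 77598)*(20386 - 111590) + (-66*(-5) - 62)) = 178769*(-4276*(-91204) + (330 - 62)) = 178769*(389988304 + 268) = 178769*389988572 = 69717867027868)
sqrt(u - 319574) = sqrt(69717867027868 - 319574) = sqrt(69717866708294)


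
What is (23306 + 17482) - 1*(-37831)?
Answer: 78619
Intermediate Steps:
(23306 + 17482) - 1*(-37831) = 40788 + 37831 = 78619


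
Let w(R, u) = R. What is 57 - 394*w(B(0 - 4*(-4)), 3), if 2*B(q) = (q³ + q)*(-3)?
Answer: 2430249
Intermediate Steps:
B(q) = -3*q/2 - 3*q³/2 (B(q) = ((q³ + q)*(-3))/2 = ((q + q³)*(-3))/2 = (-3*q - 3*q³)/2 = -3*q/2 - 3*q³/2)
57 - 394*w(B(0 - 4*(-4)), 3) = 57 - (-591)*(0 - 4*(-4))*(1 + (0 - 4*(-4))²) = 57 - (-591)*(0 + 16)*(1 + (0 + 16)²) = 57 - (-591)*16*(1 + 16²) = 57 - (-591)*16*(1 + 256) = 57 - (-591)*16*257 = 57 - 394*(-6168) = 57 + 2430192 = 2430249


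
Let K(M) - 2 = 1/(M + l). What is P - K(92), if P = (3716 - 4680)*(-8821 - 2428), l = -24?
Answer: 737394311/68 ≈ 1.0844e+7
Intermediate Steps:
K(M) = 2 + 1/(-24 + M) (K(M) = 2 + 1/(M - 24) = 2 + 1/(-24 + M))
P = 10844036 (P = -964*(-11249) = 10844036)
P - K(92) = 10844036 - (-47 + 2*92)/(-24 + 92) = 10844036 - (-47 + 184)/68 = 10844036 - 137/68 = 737394311/68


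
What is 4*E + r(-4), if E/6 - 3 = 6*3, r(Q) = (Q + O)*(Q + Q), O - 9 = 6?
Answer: 416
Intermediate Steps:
O = 15 (O = 9 + 6 = 15)
r(Q) = 2*Q*(15 + Q) (r(Q) = (Q + 15)*(Q + Q) = (15 + Q)*(2*Q) = 2*Q*(15 + Q))
E = 126 (E = 18 + 6*(6*3) = 18 + 6*18 = 18 + 108 = 126)
4*E + r(-4) = 4*126 + 2*(-4)*(15 - 4) = 504 + 2*(-4)*11 = 504 - 88 = 416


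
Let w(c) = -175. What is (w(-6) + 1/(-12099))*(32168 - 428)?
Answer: -22401309080/4033 ≈ -5.5545e+6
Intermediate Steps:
(w(-6) + 1/(-12099))*(32168 - 428) = (-175 + 1/(-12099))*(32168 - 428) = (-175 - 1/12099)*31740 = -2117326/12099*31740 = -22401309080/4033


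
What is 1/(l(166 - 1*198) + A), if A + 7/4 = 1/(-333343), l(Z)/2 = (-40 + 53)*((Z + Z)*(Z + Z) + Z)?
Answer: 1333372/140887085603 ≈ 9.4641e-6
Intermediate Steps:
l(Z) = 26*Z + 104*Z**2 (l(Z) = 2*((-40 + 53)*((Z + Z)*(Z + Z) + Z)) = 2*(13*((2*Z)*(2*Z) + Z)) = 2*(13*(4*Z**2 + Z)) = 2*(13*(Z + 4*Z**2)) = 2*(13*Z + 52*Z**2) = 26*Z + 104*Z**2)
A = -2333405/1333372 (A = -7/4 + 1/(-333343) = -7/4 - 1/333343 = -2333405/1333372 ≈ -1.7500)
1/(l(166 - 1*198) + A) = 1/(26*(166 - 1*198)*(1 + 4*(166 - 1*198)) - 2333405/1333372) = 1/(26*(166 - 198)*(1 + 4*(166 - 198)) - 2333405/1333372) = 1/(26*(-32)*(1 + 4*(-32)) - 2333405/1333372) = 1/(26*(-32)*(1 - 128) - 2333405/1333372) = 1/(26*(-32)*(-127) - 2333405/1333372) = 1/(105664 - 2333405/1333372) = 1/(140887085603/1333372) = 1333372/140887085603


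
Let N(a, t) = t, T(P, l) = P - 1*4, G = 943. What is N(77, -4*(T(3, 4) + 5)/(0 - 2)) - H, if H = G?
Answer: -935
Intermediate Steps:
T(P, l) = -4 + P (T(P, l) = P - 4 = -4 + P)
H = 943
N(77, -4*(T(3, 4) + 5)/(0 - 2)) - H = -4*((-4 + 3) + 5)/(0 - 2) - 1*943 = -4*(-1 + 5)/(-2) - 943 = -16*(-1)/2 - 943 = -4*(-2) - 943 = 8 - 943 = -935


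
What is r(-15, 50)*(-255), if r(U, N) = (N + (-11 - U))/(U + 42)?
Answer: -510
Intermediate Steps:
r(U, N) = (-11 + N - U)/(42 + U)
r(-15, 50)*(-255) = ((-11 + 50 - 1*(-15))/(42 - 15))*(-255) = ((-11 + 50 + 15)/27)*(-255) = ((1/27)*54)*(-255) = 2*(-255) = -510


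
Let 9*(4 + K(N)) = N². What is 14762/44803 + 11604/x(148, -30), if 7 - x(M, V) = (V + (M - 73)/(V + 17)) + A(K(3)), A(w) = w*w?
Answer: 615009334/1788047 ≈ 343.96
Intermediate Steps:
K(N) = -4 + N²/9
A(w) = w²
x(M, V) = -2 - V - (-73 + M)/(17 + V) (x(M, V) = 7 - ((V + (M - 73)/(V + 17)) + (-4 + (⅑)*3²)²) = 7 - ((V + (-73 + M)/(17 + V)) + (-4 + (⅑)*9)²) = 7 - ((V + (-73 + M)/(17 + V)) + (-4 + 1)²) = 7 - ((V + (-73 + M)/(17 + V)) + (-3)²) = 7 - ((V + (-73 + M)/(17 + V)) + 9) = 7 - (9 + V + (-73 + M)/(17 + V)) = 7 + (-9 - V - (-73 + M)/(17 + V)) = -2 - V - (-73 + M)/(17 + V))
14762/44803 + 11604/x(148, -30) = 14762/44803 + 11604/(((39 - 1*148 - 1*(-30)² - 19*(-30))/(17 - 30))) = 14762*(1/44803) + 11604/(((39 - 148 - 1*900 + 570)/(-13))) = 1342/4073 + 11604/((-(39 - 148 - 900 + 570)/13)) = 1342/4073 + 11604/((-1/13*(-439))) = 1342/4073 + 11604/(439/13) = 1342/4073 + 11604*(13/439) = 1342/4073 + 150852/439 = 615009334/1788047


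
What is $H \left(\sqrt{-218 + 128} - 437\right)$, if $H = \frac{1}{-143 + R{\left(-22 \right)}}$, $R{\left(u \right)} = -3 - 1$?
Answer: $\frac{437}{147} - \frac{i \sqrt{10}}{49} \approx 2.9728 - 0.064536 i$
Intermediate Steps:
$R{\left(u \right)} = -4$ ($R{\left(u \right)} = -3 - 1 = -4$)
$H = - \frac{1}{147}$ ($H = \frac{1}{-143 - 4} = \frac{1}{-147} = - \frac{1}{147} \approx -0.0068027$)
$H \left(\sqrt{-218 + 128} - 437\right) = - \frac{\sqrt{-218 + 128} - 437}{147} = - \frac{\sqrt{-90} - 437}{147} = - \frac{3 i \sqrt{10} - 437}{147} = - \frac{-437 + 3 i \sqrt{10}}{147} = \frac{437}{147} - \frac{i \sqrt{10}}{49}$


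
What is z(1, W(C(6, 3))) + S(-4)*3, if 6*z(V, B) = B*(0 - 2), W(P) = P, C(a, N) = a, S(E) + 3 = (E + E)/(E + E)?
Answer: -8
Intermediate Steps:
S(E) = -2 (S(E) = -3 + (E + E)/(E + E) = -3 + (2*E)/((2*E)) = -3 + (2*E)*(1/(2*E)) = -3 + 1 = -2)
z(V, B) = -B/3 (z(V, B) = (B*(0 - 2))/6 = (B*(-2))/6 = (-2*B)/6 = -B/3)
z(1, W(C(6, 3))) + S(-4)*3 = -1/3*6 - 2*3 = -2 - 6 = -8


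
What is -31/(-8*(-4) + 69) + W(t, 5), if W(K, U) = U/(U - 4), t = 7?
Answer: 474/101 ≈ 4.6931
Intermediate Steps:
W(K, U) = U/(-4 + U)
-31/(-8*(-4) + 69) + W(t, 5) = -31/(-8*(-4) + 69) + 5/(-4 + 5) = -31/(32 + 69) + 5/1 = -31/101 + 5*1 = -31*1/101 + 5 = -31/101 + 5 = 474/101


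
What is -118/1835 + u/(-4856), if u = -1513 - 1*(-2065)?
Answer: -198241/1113845 ≈ -0.17798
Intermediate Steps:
u = 552 (u = -1513 + 2065 = 552)
-118/1835 + u/(-4856) = -118/1835 + 552/(-4856) = -118*1/1835 + 552*(-1/4856) = -118/1835 - 69/607 = -198241/1113845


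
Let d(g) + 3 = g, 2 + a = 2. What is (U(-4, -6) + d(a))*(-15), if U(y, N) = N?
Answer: 135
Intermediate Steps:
a = 0 (a = -2 + 2 = 0)
d(g) = -3 + g
(U(-4, -6) + d(a))*(-15) = (-6 + (-3 + 0))*(-15) = (-6 - 3)*(-15) = -9*(-15) = 135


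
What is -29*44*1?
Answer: -1276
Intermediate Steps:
-29*44*1 = -1276*1 = -1276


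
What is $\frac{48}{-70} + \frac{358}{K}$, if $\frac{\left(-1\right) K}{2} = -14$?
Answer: $\frac{121}{10} \approx 12.1$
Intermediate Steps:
$K = 28$ ($K = \left(-2\right) \left(-14\right) = 28$)
$\frac{48}{-70} + \frac{358}{K} = \frac{48}{-70} + \frac{358}{28} = 48 \left(- \frac{1}{70}\right) + 358 \cdot \frac{1}{28} = - \frac{24}{35} + \frac{179}{14} = \frac{121}{10}$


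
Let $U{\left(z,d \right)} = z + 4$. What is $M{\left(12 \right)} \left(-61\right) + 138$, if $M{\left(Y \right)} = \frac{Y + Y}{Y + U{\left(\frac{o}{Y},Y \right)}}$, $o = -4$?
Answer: $\frac{2094}{47} \approx 44.553$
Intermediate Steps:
$U{\left(z,d \right)} = 4 + z$
$M{\left(Y \right)} = \frac{2 Y}{4 + Y - \frac{4}{Y}}$ ($M{\left(Y \right)} = \frac{Y + Y}{Y + \left(4 - \frac{4}{Y}\right)} = \frac{2 Y}{4 + Y - \frac{4}{Y}}$)
$M{\left(12 \right)} \left(-61\right) + 138 = \frac{2 \cdot 12^{2}}{-4 + 12^{2} + 4 \cdot 12} \left(-61\right) + 138 = 2 \cdot 144 \frac{1}{-4 + 144 + 48} \left(-61\right) + 138 = 2 \cdot 144 \cdot \frac{1}{188} \left(-61\right) + 138 = \frac{72}{47} \left(-61\right) + 138 = - \frac{4392}{47} + 138 = \frac{2094}{47}$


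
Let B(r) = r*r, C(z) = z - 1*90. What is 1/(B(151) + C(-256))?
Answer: 1/22455 ≈ 4.4534e-5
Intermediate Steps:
C(z) = -90 + z (C(z) = z - 90 = -90 + z)
B(r) = r**2
1/(B(151) + C(-256)) = 1/(151**2 + (-90 - 256)) = 1/(22801 - 346) = 1/22455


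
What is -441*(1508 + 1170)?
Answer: -1180998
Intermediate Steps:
-441*(1508 + 1170) = -441*2678 = -1180998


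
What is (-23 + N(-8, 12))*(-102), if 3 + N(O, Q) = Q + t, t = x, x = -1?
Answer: 1530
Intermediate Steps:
t = -1
N(O, Q) = -4 + Q (N(O, Q) = -3 + (Q - 1) = -3 + (-1 + Q) = -4 + Q)
(-23 + N(-8, 12))*(-102) = (-23 + (-4 + 12))*(-102) = (-23 + 8)*(-102) = -15*(-102) = 1530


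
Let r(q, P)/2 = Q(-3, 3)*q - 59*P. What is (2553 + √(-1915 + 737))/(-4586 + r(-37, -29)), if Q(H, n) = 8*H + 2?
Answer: 2553/464 + I*√1178/464 ≈ 5.5022 + 0.07397*I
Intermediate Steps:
Q(H, n) = 2 + 8*H
r(q, P) = -118*P - 44*q (r(q, P) = 2*((2 + 8*(-3))*q - 59*P) = 2*((2 - 24)*q - 59*P) = 2*(-22*q - 59*P) = 2*(-59*P - 22*q) = -118*P - 44*q)
(2553 + √(-1915 + 737))/(-4586 + r(-37, -29)) = (2553 + √(-1915 + 737))/(-4586 + (-118*(-29) - 44*(-37))) = (2553 + √(-1178))/(-4586 + (3422 + 1628)) = (2553 + I*√1178)/(-4586 + 5050) = (2553 + I*√1178)/464 = (2553 + I*√1178)*(1/464) = 2553/464 + I*√1178/464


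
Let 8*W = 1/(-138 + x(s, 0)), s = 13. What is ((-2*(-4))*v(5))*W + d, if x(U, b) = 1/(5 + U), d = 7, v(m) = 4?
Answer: 17309/2483 ≈ 6.9710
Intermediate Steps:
W = -9/9932 (W = 1/(8*(-138 + 1/(5 + 13))) = 1/(8*(-138 + 1/18)) = 1/(8*(-2483/18)) = (1/8)*(-18/2483) = -9/9932 ≈ -0.00090616)
((-2*(-4))*v(5))*W + d = (-2*(-4)*4)*(-9/9932) + 7 = (8*4)*(-9/9932) + 7 = 32*(-9/9932) + 7 = -72/2483 + 7 = 17309/2483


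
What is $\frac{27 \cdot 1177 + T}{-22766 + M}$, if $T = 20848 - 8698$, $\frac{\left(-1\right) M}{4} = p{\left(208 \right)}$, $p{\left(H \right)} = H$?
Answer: $- \frac{1627}{874} \approx -1.8616$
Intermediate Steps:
$M = -832$ ($M = \left(-4\right) 208 = -832$)
$T = 12150$ ($T = 20848 - 8698 = 12150$)
$\frac{27 \cdot 1177 + T}{-22766 + M} = \frac{27 \cdot 1177 + 12150}{-22766 - 832} = \frac{31779 + 12150}{-23598} = 43929 \left(- \frac{1}{23598}\right) = - \frac{1627}{874}$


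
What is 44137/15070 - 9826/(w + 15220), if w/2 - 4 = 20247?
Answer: 1155662047/419865270 ≈ 2.7525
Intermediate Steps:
w = 40502 (w = 8 + 2*20247 = 8 + 40494 = 40502)
44137/15070 - 9826/(w + 15220) = 44137/15070 - 9826/(40502 + 15220) = 44137*(1/15070) - 9826/55722 = 44137/15070 - 9826*1/55722 = 44137/15070 - 4913/27861 = 1155662047/419865270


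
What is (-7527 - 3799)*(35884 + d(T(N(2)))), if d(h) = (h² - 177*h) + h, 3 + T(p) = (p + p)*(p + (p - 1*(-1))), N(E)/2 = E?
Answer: -322802326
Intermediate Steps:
N(E) = 2*E
T(p) = -3 + 2*p*(1 + 2*p) (T(p) = -3 + (p + p)*(p + (p - 1*(-1))) = -3 + (2*p)*(p + (p + 1)) = -3 + (2*p)*(p + (1 + p)) = -3 + (2*p)*(1 + 2*p) = -3 + 2*p*(1 + 2*p))
d(h) = h² - 176*h
(-7527 - 3799)*(35884 + d(T(N(2)))) = (-7527 - 3799)*(35884 + (-3 + 2*(2*2) + 4*(2*2)²)*(-176 + (-3 + 2*(2*2) + 4*(2*2)²))) = -11326*(35884 + (-3 + 2*4 + 4*4²)*(-176 + (-3 + 2*4 + 4*4²))) = -11326*(35884 + (-3 + 8 + 4*16)*(-176 + (-3 + 8 + 4*16))) = -11326*(35884 + (-3 + 8 + 64)*(-176 + (-3 + 8 + 64))) = -11326*(35884 + 69*(-176 + 69)) = -11326*(35884 + 69*(-107)) = -11326*(35884 - 7383) = -11326*28501 = -322802326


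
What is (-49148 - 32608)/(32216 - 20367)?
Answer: -81756/11849 ≈ -6.8998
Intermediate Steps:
(-49148 - 32608)/(32216 - 20367) = -81756/11849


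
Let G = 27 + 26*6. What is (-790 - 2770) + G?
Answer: -3377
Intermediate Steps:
G = 183 (G = 27 + 156 = 183)
(-790 - 2770) + G = (-790 - 2770) + 183 = -3560 + 183 = -3377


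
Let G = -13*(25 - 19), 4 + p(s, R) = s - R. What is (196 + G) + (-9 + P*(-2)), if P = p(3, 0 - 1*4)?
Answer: 103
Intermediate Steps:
p(s, R) = -4 + s - R (p(s, R) = -4 + (s - R) = -4 + s - R)
P = 3 (P = -4 + 3 - (0 - 1*4) = -4 + 3 - (0 - 4) = -4 + 3 - 1*(-4) = -4 + 3 + 4 = 3)
G = -78 (G = -13*6 = -78)
(196 + G) + (-9 + P*(-2)) = (196 - 78) + (-9 + 3*(-2)) = 118 + (-9 - 6) = 118 - 15 = 103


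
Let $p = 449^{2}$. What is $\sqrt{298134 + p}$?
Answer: $\sqrt{499735} \approx 706.92$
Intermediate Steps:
$p = 201601$
$\sqrt{298134 + p} = \sqrt{298134 + 201601} = \sqrt{499735}$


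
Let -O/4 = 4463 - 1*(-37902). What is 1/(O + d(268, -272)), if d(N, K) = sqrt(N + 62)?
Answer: -16946/2871669127 - sqrt(330)/28716691270 ≈ -5.9017e-6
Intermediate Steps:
d(N, K) = sqrt(62 + N)
O = -169460 (O = -4*(4463 - 1*(-37902)) = -4*(4463 + 37902) = -4*42365 = -169460)
1/(O + d(268, -272)) = 1/(-169460 + sqrt(62 + 268)) = 1/(-169460 + sqrt(330))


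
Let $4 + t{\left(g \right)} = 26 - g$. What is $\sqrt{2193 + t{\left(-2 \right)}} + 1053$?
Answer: $1053 + \sqrt{2217} \approx 1100.1$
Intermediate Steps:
$t{\left(g \right)} = 22 - g$ ($t{\left(g \right)} = -4 - \left(-26 + g\right) = 22 - g$)
$\sqrt{2193 + t{\left(-2 \right)}} + 1053 = \sqrt{2193 + \left(22 - -2\right)} + 1053 = \sqrt{2193 + \left(22 + 2\right)} + 1053 = \sqrt{2193 + 24} + 1053 = \sqrt{2217} + 1053 = 1053 + \sqrt{2217}$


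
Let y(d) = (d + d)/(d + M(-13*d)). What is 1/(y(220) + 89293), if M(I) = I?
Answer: 6/535757 ≈ 1.1199e-5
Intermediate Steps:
y(d) = -⅙ (y(d) = (d + d)/(d - 13*d) = (2*d)/((-12*d)) = (2*d)*(-1/(12*d)) = -⅙)
1/(y(220) + 89293) = 1/(-⅙ + 89293) = 1/(535757/6) = 6/535757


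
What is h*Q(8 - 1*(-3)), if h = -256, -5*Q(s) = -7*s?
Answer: -19712/5 ≈ -3942.4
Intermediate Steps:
Q(s) = 7*s/5 (Q(s) = -(-7)*s/5 = 7*s/5)
h*Q(8 - 1*(-3)) = -1792*(8 - 1*(-3))/5 = -1792*(8 + 3)/5 = -1792*11/5 = -256*77/5 = -19712/5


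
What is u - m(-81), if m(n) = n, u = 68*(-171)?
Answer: -11547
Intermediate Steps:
u = -11628
u - m(-81) = -11628 - 1*(-81) = -11628 + 81 = -11547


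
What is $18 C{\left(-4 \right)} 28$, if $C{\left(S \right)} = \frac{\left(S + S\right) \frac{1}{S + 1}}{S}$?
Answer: $-336$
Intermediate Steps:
$C{\left(S \right)} = \frac{2}{1 + S}$ ($C{\left(S \right)} = \frac{2 S \frac{1}{1 + S}}{S} = \frac{2}{1 + S}$)
$18 C{\left(-4 \right)} 28 = 18 \frac{2}{1 - 4} \cdot 28 = 18 \frac{2}{-3} \cdot 28 = 18 \cdot 2 \left(- \frac{1}{3}\right) 28 = 18 \left(- \frac{2}{3}\right) 28 = \left(-12\right) 28 = -336$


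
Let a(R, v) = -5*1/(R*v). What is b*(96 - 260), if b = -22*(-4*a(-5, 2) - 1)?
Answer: -10824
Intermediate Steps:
a(R, v) = -5/(R*v)
b = 66 (b = -22*(-(-20)/((-5)*2) - 1) = -22*(-(-20)*(-1)/(5*2) - 1) = -22*(-4*½ - 1) = -22*(-2 - 1) = -22*(-3) = 66)
b*(96 - 260) = 66*(96 - 260) = 66*(-164) = -10824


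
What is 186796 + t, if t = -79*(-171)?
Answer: 200305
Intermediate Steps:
t = 13509
186796 + t = 186796 + 13509 = 200305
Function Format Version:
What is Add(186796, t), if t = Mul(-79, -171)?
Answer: 200305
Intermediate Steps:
t = 13509
Add(186796, t) = Add(186796, 13509) = 200305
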